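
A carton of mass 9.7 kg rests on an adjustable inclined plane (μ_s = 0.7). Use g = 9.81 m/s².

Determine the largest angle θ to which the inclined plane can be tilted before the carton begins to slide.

θ_max ≈ 35°

At the slip threshold, m g sin θ = μ_s · m g cos θ, so tan θ = μ_s.
θ_max = arctan(0.7) = 35°.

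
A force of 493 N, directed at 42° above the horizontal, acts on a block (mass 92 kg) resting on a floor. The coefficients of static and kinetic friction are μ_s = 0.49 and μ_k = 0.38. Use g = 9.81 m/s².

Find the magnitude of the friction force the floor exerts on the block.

f ≈ 218 N

Vertical equilibrium gives N = m g − P sin α = 572.6 N.
For equilibrium, f = P cos α = 493×cos 42° = 366.4 N.
μ_s N = 0.49 × 572.6 = 280.6 N.
The required friction exceeds μ_s N, so the block moves and f = μ_k N = 218 N.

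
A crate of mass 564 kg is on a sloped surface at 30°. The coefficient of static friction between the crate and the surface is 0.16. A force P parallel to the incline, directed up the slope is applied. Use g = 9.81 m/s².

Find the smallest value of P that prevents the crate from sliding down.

The crate tends to slide down (tan θ > μ_s), so at the point of impending slip friction acts up-slope at its limit: f = μ_s N.
P is parallel to the surface, so N = m g cos θ = 4790 N.
Along the incline: P + μ_s N = m g sin θ, so P = 2770 − 0.16×4790 = 2000 N.

P_min ≈ 2000 N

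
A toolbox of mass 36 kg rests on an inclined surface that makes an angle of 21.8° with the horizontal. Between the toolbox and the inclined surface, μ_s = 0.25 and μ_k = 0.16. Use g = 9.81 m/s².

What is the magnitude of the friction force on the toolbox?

f ≈ 52.5 N (up the incline)

The normal reaction is N = m g cos θ = 327.9 N.
For equilibrium along the incline, friction must balance the weight component: f = m g sin θ = 131.2 N up the slope.
Maximum static friction available: μ_s N = 0.25 × 327.9 = 81.98 N.
Since |131.2| > 81.98 N, static friction cannot hold it; the toolbox slides down the incline and kinetic friction applies: f = μ_k N = 0.16 × 327.9 = 52.5 N.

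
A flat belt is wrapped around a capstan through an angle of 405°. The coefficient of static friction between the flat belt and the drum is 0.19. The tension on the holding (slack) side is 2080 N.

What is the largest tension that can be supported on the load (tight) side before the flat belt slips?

At impending slip the capstan equation gives T₂/T₁ = e^{μβ} with β in radians.
β = 405° × π/180 = 7.069 rad.
e^{μβ} = e^{0.19×7.069} = 3.831.
T₂ = T₁ · e^{μβ} = 2080 × 3.831 = 7970 N.

T_max ≈ 7970 N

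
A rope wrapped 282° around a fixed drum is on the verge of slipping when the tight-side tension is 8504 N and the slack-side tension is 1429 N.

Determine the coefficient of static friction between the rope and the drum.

T₂/T₁ = e^{μβ} → μ = ln(T₂/T₁)/β.
β = 282° = 4.922 rad.
μ = ln(8504/1429)/4.922 = ln(5.951)/4.922 = 0.362.

μ ≈ 0.362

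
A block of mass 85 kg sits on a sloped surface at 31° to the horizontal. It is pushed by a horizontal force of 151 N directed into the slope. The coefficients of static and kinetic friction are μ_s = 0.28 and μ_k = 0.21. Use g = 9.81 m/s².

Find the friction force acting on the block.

f ≈ 166 N (up the incline)

The horizontal push has a component P sin θ into the surface, so N = m g cos θ + P sin θ = 714.7 + 77.77 = 792.5 N.
Parallel to the incline: P cos θ − m g sin θ = 129.4 − 429.5 = -300 N; the friction needed to balance this is 300 N acting up the slope.
The limit of static friction is μ_s N = 221.9 N.
The required 300 N exceeds the static limit, so the block slides down-slope and f = μ_k N = 0.21×792.5 = 166 N.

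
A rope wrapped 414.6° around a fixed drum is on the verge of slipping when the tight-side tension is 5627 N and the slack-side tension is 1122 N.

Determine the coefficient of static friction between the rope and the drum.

μ ≈ 0.223

T₂/T₁ = e^{μβ} → μ = ln(T₂/T₁)/β.
β = 414.6° = 7.236 rad.
μ = ln(5627/1122)/7.236 = ln(5.015)/7.236 = 0.223.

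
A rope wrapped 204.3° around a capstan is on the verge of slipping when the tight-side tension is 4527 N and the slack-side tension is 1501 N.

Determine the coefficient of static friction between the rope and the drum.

T₂/T₁ = e^{μβ} → μ = ln(T₂/T₁)/β.
β = 204.3° = 3.566 rad.
μ = ln(4527/1501)/3.566 = ln(3.016)/3.566 = 0.31.

μ ≈ 0.31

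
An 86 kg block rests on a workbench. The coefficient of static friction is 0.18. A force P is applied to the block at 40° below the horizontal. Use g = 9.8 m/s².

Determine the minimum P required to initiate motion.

P ≈ 233 N

N = m g + P sin α (the push presses the block into the workbench).
At impending slip, P cos α = μ_s N = μ_s (m g + P sin α).
Solving: P (cos α − μ_s sin α) = μ_s m g → P = 0.18×843/(cos 40° − 0.18 sin 40°) = 152/0.6503 = 233 N.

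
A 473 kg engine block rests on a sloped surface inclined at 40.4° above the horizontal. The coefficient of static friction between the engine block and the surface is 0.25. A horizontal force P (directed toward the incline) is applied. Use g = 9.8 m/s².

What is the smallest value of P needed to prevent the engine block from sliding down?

The engine block tends to slide down (tan θ > μ_s), so at the point of impending slip friction acts up-slope at its limit: f = μ_s N.
Perpendicular to the incline: N = m g cos θ + P sin θ.
Along the incline: P cos θ + μ_s N = m g sin θ, i.e. P cos θ + μ_s (m g cos θ + P sin θ) = m g sin θ.
Solving, P (cos θ + μ_s sin θ) = m g (sin θ − μ_s cos θ), so P = 4640×0.4577/0.9236 = 2300 N.

P_min ≈ 2300 N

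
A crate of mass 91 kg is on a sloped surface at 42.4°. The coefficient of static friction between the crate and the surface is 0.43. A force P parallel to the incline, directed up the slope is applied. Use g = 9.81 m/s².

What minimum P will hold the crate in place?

P_min ≈ 318 N

The crate tends to slide down (tan θ > μ_s), so at the point of impending slip friction acts up-slope at its limit: f = μ_s N.
P is parallel to the surface, so N = m g cos θ = 659 N.
Along the incline: P + μ_s N = m g sin θ, so P = 602 − 0.43×659 = 318 N.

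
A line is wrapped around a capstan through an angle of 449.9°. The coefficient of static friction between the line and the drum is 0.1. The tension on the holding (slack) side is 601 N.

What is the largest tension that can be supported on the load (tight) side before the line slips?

T_max ≈ 1320 N

At impending slip the capstan equation gives T₂/T₁ = e^{μβ} with β in radians.
β = 449.9° × π/180 = 7.852 rad.
e^{μβ} = e^{0.1×7.852} = 2.193.
T₂ = T₁ · e^{μβ} = 601 × 2.193 = 1320 N.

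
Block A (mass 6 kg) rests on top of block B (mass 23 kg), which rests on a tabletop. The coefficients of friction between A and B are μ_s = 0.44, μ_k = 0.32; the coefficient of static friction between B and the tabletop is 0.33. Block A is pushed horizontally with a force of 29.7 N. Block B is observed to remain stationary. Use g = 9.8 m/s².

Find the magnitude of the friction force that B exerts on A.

f ≈ 18.8 N

Normal force at the A–B interface: N₁ = m_A g = 58.8 N.
Maximum static friction on A from B: μ_s N₁ = 0.44×58.8 = 25.87 N.
Since P = 29.7 N > 25.87 N, A slides on B; the A–B friction is kinetic: f₁ = μ_k N₁ = 0.32×58.8 = 18.8 N.
B experiences an equal 18.8 N forward from A (third law). B is in equilibrium, so the floor supplies f₂ = 18.8 N of static friction (limit μ_s(m_A+m_B)g = 93.79 N, not exceeded).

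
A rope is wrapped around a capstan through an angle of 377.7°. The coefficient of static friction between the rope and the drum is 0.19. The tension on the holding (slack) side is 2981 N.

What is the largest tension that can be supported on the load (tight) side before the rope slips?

T_max ≈ 10400 N

At impending slip the capstan equation gives T₂/T₁ = e^{μβ} with β in radians.
β = 377.7° × π/180 = 6.592 rad.
e^{μβ} = e^{0.19×6.592} = 3.499.
T₂ = T₁ · e^{μβ} = 2981 × 3.499 = 10400 N.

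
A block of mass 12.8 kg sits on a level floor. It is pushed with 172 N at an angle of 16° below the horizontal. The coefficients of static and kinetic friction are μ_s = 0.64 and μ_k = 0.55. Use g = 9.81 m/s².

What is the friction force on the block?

N = m g + P sin α = 125.6 + 172×sin 16° = 173 N.
For equilibrium, f = P cos α = 172×cos 16° = 165.3 N.
The static-friction limit is μ_s N = 110.7 N.
The required friction exceeds μ_s N, so the block moves and f = μ_k N = 95.1 N.

f ≈ 95.1 N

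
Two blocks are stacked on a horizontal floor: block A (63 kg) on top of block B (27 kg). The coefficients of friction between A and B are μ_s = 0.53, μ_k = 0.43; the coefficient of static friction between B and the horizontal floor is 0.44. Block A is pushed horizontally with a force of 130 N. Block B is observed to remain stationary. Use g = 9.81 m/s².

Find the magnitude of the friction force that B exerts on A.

Between the blocks, N₁ = m_A g = 618 N.
Maximum static friction on A from B: μ_s N₁ = 0.53×618 = 327.6 N.
Since P = 130 N ≤ 327.6 N, A does not slip on B; friction on A equals P = 130 N.
By Newton's third law B feels 130 N forward from A. With B stationary, the floor's static friction on B balances it: f₂ = 130 N (well within μ_s(m_A+m_B)g = 388.5 N).

f ≈ 130 N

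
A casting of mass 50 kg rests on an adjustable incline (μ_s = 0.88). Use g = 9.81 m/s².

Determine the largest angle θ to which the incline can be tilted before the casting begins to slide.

θ_max ≈ 41.3°

At the slip threshold, m g sin θ = μ_s · m g cos θ, so tan θ = μ_s.
θ_max = arctan(0.88) = 41.3°.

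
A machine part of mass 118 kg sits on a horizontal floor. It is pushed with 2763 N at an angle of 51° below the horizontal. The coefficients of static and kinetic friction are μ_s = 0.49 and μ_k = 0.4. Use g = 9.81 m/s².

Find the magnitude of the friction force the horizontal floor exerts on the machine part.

N = m g + P sin α = 1158 + 2763×sin 51° = 3305 N.
Horizontally, friction must balance P cos α = 1739 N.
The static-friction limit is μ_s N = 1619 N.
1739 > 1619 N → the machine part slides; f = μ_k N = 0.4×3305 = 1320 N.

f ≈ 1320 N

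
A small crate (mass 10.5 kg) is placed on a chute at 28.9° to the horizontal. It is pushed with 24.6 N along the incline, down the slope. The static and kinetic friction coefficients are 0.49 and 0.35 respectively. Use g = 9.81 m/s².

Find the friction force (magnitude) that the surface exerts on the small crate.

f ≈ 31.6 N (up the incline)

Perpendicular to the surface, N = m g cos θ = 10.5·9.81·cos 28.9° = 90.18 N.
Parallel to the incline, ΣF = 0 gives f = m g sin θ + P = 49.78 + 24.6 = 74.38 N (up-slope positive).
Maximum static friction available: μ_s N = 0.49 × 90.18 = 44.19 N.
|74.38| exceeds 44.19 N, so the small crate slips down-slope; friction is kinetic, f = μ_k N = 0.35×90.18 = 31.6 N.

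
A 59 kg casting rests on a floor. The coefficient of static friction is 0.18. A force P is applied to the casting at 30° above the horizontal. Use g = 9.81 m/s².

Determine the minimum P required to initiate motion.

N = m g − P sin α (the pull lifts the casting).
At impending slip, P cos α = μ_s N = μ_s (m g − P sin α).
Solving: P (cos α + μ_s sin α) = μ_s m g → P = 0.18×579/(cos 30° + 0.18 sin 30°) = 104/0.956 = 109 N.

P ≈ 109 N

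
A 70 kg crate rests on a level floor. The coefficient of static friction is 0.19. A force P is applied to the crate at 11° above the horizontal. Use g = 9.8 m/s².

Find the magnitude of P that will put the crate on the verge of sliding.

P ≈ 128 N

N = m g − P sin α (the pull lifts the crate).
At impending slip, P cos α = μ_s N = μ_s (m g − P sin α).
Solving: P (cos α + μ_s sin α) = μ_s m g → P = 0.19×686/(cos 11° + 0.19 sin 11°) = 130/1.018 = 128 N.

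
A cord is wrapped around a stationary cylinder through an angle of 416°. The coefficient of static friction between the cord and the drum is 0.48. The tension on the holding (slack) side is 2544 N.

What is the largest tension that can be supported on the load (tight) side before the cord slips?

T_max ≈ 83000 N

At impending slip the capstan equation gives T₂/T₁ = e^{μβ} with β in radians.
β = 416° × π/180 = 7.261 rad.
e^{μβ} = e^{0.48×7.261} = 32.62.
T₂ = T₁ · e^{μβ} = 2544 × 32.62 = 83000 N.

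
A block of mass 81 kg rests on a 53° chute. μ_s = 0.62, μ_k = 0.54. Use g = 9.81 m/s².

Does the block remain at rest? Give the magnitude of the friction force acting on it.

N = m g cos θ = 478 N.
Down-slope weight component: m g sin θ = 635 N.
μ_s N = 296 N.
635 > 296 N, so it slides; kinetic friction f = μ_k N = 0.54×478 = 258 N.

f ≈ 258 N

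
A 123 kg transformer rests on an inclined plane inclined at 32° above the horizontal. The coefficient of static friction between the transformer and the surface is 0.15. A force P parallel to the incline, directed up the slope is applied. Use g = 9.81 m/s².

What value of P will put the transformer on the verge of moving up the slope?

P ≈ 793 N

At impending motion up the slope, friction acts down-slope at its limit: f = μ_s N.
P is parallel to the surface, so N = m g cos θ = 1020 N.
Along the incline: P = m g sin θ + μ_s N = 639 + 0.15×1020 = 793 N.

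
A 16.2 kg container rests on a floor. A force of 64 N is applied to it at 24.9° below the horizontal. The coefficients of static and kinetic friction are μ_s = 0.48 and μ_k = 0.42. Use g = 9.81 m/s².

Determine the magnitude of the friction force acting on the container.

f ≈ 58.1 N

N = m g + P sin α = 158.9 + 64×sin 24.9° = 185.9 N.
For equilibrium, f = P cos α = 64×cos 24.9° = 58.05 N.
μ_s N = 0.48 × 185.9 = 89.22 N.
Since 58.05 N does not exceed the limit, the container stays at rest and f = 58.1 N.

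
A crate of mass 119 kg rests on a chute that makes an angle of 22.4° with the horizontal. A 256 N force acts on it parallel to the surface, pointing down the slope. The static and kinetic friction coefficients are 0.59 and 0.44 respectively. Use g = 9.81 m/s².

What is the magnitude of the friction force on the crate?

Perpendicular to the surface, N = m g cos θ = 119·9.81·cos 22.4° = 1079 N.
Parallel to the incline, ΣF = 0 gives f = m g sin θ + P = 444.9 + 256 = 700.9 N (up-slope positive).
Maximum static friction available: μ_s N = 0.59 × 1079 = 636.8 N.
|700.9| exceeds 636.8 N, so the crate slips down-slope; friction is kinetic, f = μ_k N = 0.44×1079 = 475 N.

f ≈ 475 N (up the incline)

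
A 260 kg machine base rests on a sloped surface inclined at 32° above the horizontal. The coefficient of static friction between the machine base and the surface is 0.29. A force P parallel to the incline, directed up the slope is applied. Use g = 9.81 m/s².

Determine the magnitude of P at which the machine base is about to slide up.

P ≈ 1980 N

At impending motion up the slope, friction acts down-slope at its limit: f = μ_s N.
P is parallel to the surface, so N = m g cos θ = 2160 N.
Along the incline: P = m g sin θ + μ_s N = 1350 + 0.29×2160 = 1980 N.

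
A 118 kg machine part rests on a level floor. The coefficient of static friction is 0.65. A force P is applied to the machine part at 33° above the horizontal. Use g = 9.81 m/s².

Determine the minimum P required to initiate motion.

P ≈ 631 N

N = m g − P sin α (the pull lifts the machine part).
At impending slip, P cos α = μ_s N = μ_s (m g − P sin α).
Solving: P (cos α + μ_s sin α) = μ_s m g → P = 0.65×1160/(cos 33° + 0.65 sin 33°) = 752/1.193 = 631 N.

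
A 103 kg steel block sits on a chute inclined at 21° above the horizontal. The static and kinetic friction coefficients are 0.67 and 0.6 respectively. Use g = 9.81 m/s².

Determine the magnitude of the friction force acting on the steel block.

f ≈ 362 N (up the incline)

Perpendicular to the surface, N = m g cos θ = 103·9.81·cos 21° = 943.3 N.
For equilibrium along the incline, friction must balance the weight component: f = m g sin θ = 362.1 N up the slope.
The static-friction ceiling is μ_s N = 0.67 × 943.3 = 632 N.
Since |362.1| ≤ 632 N, no slip — friction simply equals what equilibrium demands.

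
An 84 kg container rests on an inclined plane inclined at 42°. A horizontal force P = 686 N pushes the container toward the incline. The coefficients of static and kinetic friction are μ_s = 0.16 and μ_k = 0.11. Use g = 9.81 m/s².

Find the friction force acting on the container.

f ≈ 41.6 N (up the incline)

Normal direction: N = m g cos θ + P sin θ = 1071 N.
Along the incline, the net driving force (taking up-slope positive) is P cos θ − m g sin θ = 509.8 − 551.4 = -41.59 N, so equilibrium requires friction f = 41.59 N (up-slope).
Maximum static friction: μ_s N = 0.16 × 1071 = 171.4 N.
|f_req| = 41.59 ≤ 171.4 N → the container is in equilibrium; friction equals the required value.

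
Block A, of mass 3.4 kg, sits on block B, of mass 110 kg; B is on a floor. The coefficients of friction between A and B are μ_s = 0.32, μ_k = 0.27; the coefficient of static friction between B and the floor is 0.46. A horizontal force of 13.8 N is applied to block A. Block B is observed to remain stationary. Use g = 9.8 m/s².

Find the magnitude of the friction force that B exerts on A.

f ≈ 9 N

Between the blocks, N₁ = m_A g = 33.32 N.
So the A–B interface can sustain at most μ_s N₁ = 10.66 N of static friction.
P = 13.8 N exceeds that limit, so A slips over B and the interface friction becomes kinetic: f₁ = μ_k N₁ = 0.27×33.32 = 9 N.
By Newton's third law B feels 9 N forward from A. With B stationary, the floor's static friction on B balances it: f₂ = 9 N (well within μ_s(m_A+m_B)g = 511.2 N).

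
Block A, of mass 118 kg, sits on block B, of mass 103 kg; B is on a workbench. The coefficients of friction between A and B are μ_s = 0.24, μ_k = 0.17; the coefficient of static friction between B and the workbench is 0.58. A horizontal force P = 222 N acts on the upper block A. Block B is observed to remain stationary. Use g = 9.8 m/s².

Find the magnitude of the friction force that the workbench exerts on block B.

f ≈ 222 N

Normal force at the A–B interface: N₁ = m_A g = 1156 N.
So the A–B interface can sustain at most μ_s N₁ = 277.5 N of static friction.
P = 222 N is within that limit, so A and B move together (both at rest); the A–B friction is simply f₁ = P = 222 N.
B experiences an equal 222 N forward from A (third law). B is in equilibrium, so the floor supplies f₂ = 222 N of static friction (limit μ_s(m_A+m_B)g = 1256 N, not exceeded).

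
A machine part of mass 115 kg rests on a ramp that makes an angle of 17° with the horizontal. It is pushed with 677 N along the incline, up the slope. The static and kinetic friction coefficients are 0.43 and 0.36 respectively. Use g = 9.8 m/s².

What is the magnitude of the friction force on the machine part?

f ≈ 347 N (down the incline)

Perpendicular to the surface, N = m g cos θ = 115·9.8·cos 17° = 1078 N.
For equilibrium along the incline the friction force must supply f = m g sin θ − P = 329.5 − 677 = -347.5 N (positive meaning up-slope).
The static-friction ceiling is μ_s N = 0.43 × 1078 = 463.4 N.
Since |-347.5| ≤ 463.4 N, the machine part remains in static equilibrium and friction takes exactly the required value.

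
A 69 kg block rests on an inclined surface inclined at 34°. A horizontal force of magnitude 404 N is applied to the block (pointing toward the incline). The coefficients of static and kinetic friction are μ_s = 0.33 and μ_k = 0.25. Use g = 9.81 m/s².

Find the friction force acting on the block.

f ≈ 43.6 N (up the incline)

Normal direction: N = m g cos θ + P sin θ = 787.1 N.
Parallel to the incline: P cos θ − m g sin θ = 334.9 − 378.5 = -43.58 N; the friction needed to balance this is 43.58 N acting up the slope.
Maximum static friction: μ_s N = 0.33 × 787.1 = 259.7 N.
|f_req| = 43.58 ≤ 259.7 N → the block is in equilibrium; friction equals the required value.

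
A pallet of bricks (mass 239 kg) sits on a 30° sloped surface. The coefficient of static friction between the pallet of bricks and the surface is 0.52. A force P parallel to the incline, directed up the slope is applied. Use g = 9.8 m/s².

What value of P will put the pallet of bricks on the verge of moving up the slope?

At impending motion up the slope, friction acts down-slope at its limit: f = μ_s N.
P is parallel to the surface, so N = m g cos θ = 2030 N.
Along the incline: P = m g sin θ + μ_s N = 1170 + 0.52×2030 = 2230 N.

P ≈ 2230 N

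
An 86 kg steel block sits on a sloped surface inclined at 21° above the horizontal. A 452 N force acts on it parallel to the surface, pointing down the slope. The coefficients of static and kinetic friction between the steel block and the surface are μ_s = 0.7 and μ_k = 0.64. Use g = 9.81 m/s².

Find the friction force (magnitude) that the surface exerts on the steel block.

f ≈ 504 N (up the incline)

Normal force: N = m g cos θ = 86 × 9.81 × cos 21° = 787.6 N.
For equilibrium along the incline the friction force must supply f = m g sin θ + P = 302.3 + 452 = 754.3 N (positive meaning up-slope).
The static-friction ceiling is μ_s N = 0.7 × 787.6 = 551.3 N.
|754.3| exceeds 551.3 N, so the steel block slips down-slope; friction is kinetic, f = μ_k N = 0.64×787.6 = 504 N.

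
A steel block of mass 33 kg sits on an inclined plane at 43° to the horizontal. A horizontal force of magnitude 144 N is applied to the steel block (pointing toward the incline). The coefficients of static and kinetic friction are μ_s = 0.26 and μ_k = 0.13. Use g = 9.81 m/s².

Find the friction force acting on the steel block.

f ≈ 43.5 N (up the incline)

Normal direction: N = m g cos θ + P sin θ = 335 N.
Parallel to the incline: P cos θ − m g sin θ = 105.3 − 220.8 = -115.5 N; the friction needed to balance this is 115.5 N acting up the slope.
Maximum static friction: μ_s N = 0.26 × 335 = 87.09 N.
|f_req| = 115.5 > 87.09 N → the steel block slides down the incline; f = μ_k N = 0.13 × 335 = 43.5 N.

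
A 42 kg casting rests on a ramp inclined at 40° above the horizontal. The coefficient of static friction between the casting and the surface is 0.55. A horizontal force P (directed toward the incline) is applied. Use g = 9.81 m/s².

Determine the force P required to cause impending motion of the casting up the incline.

P ≈ 1060 N

At impending motion up the slope, friction acts down-slope at its limit: f = μ_s N.
Perpendicular to the incline: N = m g cos θ + P sin θ.
Along the incline: P cos θ = m g sin θ + μ_s N = m g sin θ + μ_s (m g cos θ + P sin θ).
Solving, P (cos θ − μ_s sin θ) = m g (sin θ + μ_s cos θ), so P = 42×9.81×(sin 40° + 0.55 cos 40°)/(cos 40° − 0.55 sin 40°) = 412×1.064/0.4125 = 1060 N.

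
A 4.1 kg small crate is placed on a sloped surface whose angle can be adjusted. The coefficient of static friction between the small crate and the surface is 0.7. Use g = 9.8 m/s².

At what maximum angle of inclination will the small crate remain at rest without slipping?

θ_max ≈ 35°

At the slip threshold, m g sin θ = μ_s · m g cos θ, so tan θ = μ_s.
θ_max = arctan(0.7) = 35°.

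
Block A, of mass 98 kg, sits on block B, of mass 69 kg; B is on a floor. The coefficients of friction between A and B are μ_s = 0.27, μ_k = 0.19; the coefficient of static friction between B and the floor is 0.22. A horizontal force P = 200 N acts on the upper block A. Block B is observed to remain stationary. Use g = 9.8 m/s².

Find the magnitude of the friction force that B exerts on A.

f ≈ 200 N

The normal force B exerts on A is simply A's weight, N₁ = 960.4 N.
Maximum static friction on A from B: μ_s N₁ = 0.27×960.4 = 259.3 N.
P = 200 N is within that limit, so A and B move together (both at rest); the A–B friction is simply f₁ = P = 200 N.
By Newton's third law B feels 200 N forward from A. With B stationary, the floor's static friction on B balances it: f₂ = 200 N (well within μ_s(m_A+m_B)g = 360.1 N).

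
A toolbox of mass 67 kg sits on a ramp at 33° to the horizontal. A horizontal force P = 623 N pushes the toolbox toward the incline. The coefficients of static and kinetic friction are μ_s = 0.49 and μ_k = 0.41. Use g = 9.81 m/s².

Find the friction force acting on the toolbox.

Normal direction: N = m g cos θ + P sin θ = 890.5 N.
Along the incline, the net driving force (taking up-slope positive) is P cos θ − m g sin θ = 522.5 − 358 = 164.5 N, so equilibrium requires friction f = -164.5 N (down-slope).
The limit of static friction is μ_s N = 436.4 N.
Since 164.5 N is within the 436.4 N limit, the toolbox stays put and friction is exactly 165 N.

f ≈ 165 N (down the incline)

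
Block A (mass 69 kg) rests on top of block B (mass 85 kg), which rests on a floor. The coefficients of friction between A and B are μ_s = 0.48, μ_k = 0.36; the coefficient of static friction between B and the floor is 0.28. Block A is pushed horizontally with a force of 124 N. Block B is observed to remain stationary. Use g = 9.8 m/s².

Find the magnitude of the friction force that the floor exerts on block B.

The normal force B exerts on A is simply A's weight, N₁ = 676.2 N.
So the A–B interface can sustain at most μ_s N₁ = 324.6 N of static friction.
P = 124 N is within that limit, so A and B move together (both at rest); the A–B friction is simply f₁ = P = 124 N.
By Newton's third law B feels 124 N forward from A. With B stationary, the floor's static friction on B balances it: f₂ = 124 N (well within μ_s(m_A+m_B)g = 422.6 N).

f ≈ 124 N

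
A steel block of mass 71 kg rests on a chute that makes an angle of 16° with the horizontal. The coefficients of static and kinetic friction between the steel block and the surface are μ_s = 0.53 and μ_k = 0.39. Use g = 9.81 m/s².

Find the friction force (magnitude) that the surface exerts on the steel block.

f ≈ 192 N (up the incline)

Normal force: N = m g cos θ = 71 × 9.81 × cos 16° = 669.5 N.
For equilibrium along the incline, friction must balance the weight component: f = m g sin θ = 192 N up the slope.
The static-friction ceiling is μ_s N = 0.53 × 669.5 = 354.9 N.
Since |192| ≤ 354.9 N, no slip — friction simply equals what equilibrium demands.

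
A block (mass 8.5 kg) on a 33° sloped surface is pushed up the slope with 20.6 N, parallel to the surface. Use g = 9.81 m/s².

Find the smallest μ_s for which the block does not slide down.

μ_s,min ≈ 0.355

N = m g cos θ = 69.93 N.
Friction must make up the shortfall along the incline: f = m g sin θ − P = 45.41 − 20.6 = 24.81 N.
At the threshold f = μ_s N, so μ_s,min = 24.81/69.93 = 0.355.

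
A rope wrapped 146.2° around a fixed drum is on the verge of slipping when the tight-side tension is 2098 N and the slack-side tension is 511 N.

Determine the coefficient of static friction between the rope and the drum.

μ ≈ 0.554

T₂/T₁ = e^{μβ} → μ = ln(T₂/T₁)/β.
β = 146.2° = 2.552 rad.
μ = ln(2098/511)/2.552 = ln(4.106)/2.552 = 0.554.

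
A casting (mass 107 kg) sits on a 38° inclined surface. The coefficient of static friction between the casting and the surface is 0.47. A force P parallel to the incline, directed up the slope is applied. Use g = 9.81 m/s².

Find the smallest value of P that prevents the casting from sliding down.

P_min ≈ 257 N

The casting tends to slide down (tan θ > μ_s), so at the point of impending slip friction acts up-slope at its limit: f = μ_s N.
P is parallel to the surface, so N = m g cos θ = 827 N.
Along the incline: P + μ_s N = m g sin θ, so P = 646 − 0.47×827 = 257 N.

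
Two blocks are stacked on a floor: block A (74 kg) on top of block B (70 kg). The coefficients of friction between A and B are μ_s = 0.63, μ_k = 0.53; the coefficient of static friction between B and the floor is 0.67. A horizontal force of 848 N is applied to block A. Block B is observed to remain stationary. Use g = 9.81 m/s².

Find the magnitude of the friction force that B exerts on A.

f ≈ 385 N

Between the blocks, N₁ = m_A g = 725.9 N.
So the A–B interface can sustain at most μ_s N₁ = 457.3 N of static friction.
P = 848 N exceeds that limit, so A slips over B and the interface friction becomes kinetic: f₁ = μ_k N₁ = 0.53×725.9 = 385 N.
B experiences an equal 385 N forward from A (third law). B is in equilibrium, so the floor supplies f₂ = 385 N of static friction (limit μ_s(m_A+m_B)g = 946.5 N, not exceeded).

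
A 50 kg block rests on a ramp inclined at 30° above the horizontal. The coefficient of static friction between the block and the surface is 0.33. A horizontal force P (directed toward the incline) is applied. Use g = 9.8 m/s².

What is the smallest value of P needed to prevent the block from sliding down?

The block tends to slide down (tan θ > μ_s), so at the point of impending slip friction acts up-slope at its limit: f = μ_s N.
Perpendicular to the incline: N = m g cos θ + P sin θ.
Along the incline: P cos θ + μ_s N = m g sin θ, i.e. P cos θ + μ_s (m g cos θ + P sin θ) = m g sin θ.
Solving, P (cos θ + μ_s sin θ) = m g (sin θ − μ_s cos θ), so P = 490×0.2142/1.031 = 102 N.

P_min ≈ 102 N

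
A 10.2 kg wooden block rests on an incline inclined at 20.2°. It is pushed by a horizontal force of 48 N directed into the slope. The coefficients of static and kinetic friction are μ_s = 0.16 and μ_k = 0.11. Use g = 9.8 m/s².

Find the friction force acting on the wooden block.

f ≈ 10.5 N (down the incline)

Normal direction: N = m g cos θ + P sin θ = 110.4 N.
Parallel to the incline: P cos θ − m g sin θ = 45.05 − 34.52 = 10.53 N; the friction needed to balance this is 10.53 N acting down the slope.
Maximum static friction: μ_s N = 0.16 × 110.4 = 17.66 N.
|f_req| = 10.53 ≤ 17.66 N → the wooden block is in equilibrium; friction equals the required value.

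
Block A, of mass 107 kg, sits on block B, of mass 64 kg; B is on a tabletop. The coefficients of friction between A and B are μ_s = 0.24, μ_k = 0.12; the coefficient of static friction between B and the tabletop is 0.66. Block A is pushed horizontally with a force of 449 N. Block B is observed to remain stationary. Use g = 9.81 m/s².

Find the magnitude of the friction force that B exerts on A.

f ≈ 126 N

Normal force at the A–B interface: N₁ = m_A g = 1050 N.
Maximum static friction on A from B: μ_s N₁ = 0.24×1050 = 251.9 N.
P = 449 N exceeds that limit, so A slips over B and the interface friction becomes kinetic: f₁ = μ_k N₁ = 0.12×1050 = 126 N.
By Newton's third law B feels 126 N forward from A. With B stationary, the floor's static friction on B balances it: f₂ = 126 N (well within μ_s(m_A+m_B)g = 1107 N).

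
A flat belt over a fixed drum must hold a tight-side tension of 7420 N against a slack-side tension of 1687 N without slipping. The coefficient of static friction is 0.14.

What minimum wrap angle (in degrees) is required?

β_min ≈ 606°

T₂/T₁ = e^{μβ} → β = ln(T₂/T₁)/μ.
β = ln(7420/1687)/0.14 = 1.481/0.14 = 10.58 rad.
In degrees: β = 10.58 × 180/π = 606°.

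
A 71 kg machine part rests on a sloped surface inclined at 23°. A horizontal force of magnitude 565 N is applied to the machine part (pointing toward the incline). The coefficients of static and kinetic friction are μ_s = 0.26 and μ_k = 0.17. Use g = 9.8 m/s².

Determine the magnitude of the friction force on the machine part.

Normal direction: N = m g cos θ + P sin θ = 861.3 N.
Parallel to the incline: P cos θ − m g sin θ = 520.1 − 271.9 = 248.2 N; the friction needed to balance this is 248.2 N acting down the slope.
The limit of static friction is μ_s N = 223.9 N.
The required 248.2 N exceeds the static limit, so the machine part slides up-slope and f = μ_k N = 0.17×861.3 = 146 N.

f ≈ 146 N (down the incline)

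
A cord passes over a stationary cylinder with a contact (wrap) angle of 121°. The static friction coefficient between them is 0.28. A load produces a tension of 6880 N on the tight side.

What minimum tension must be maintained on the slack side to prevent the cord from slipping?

Capstan equation at impending slip: T_tight/T_slack = e^{μβ}.
β = 121° = 2.112 rad; e^{μβ} = e^{0.28×2.112} = 1.806.
T_slack = T_tight / e^{μβ} = 6880 / 1.806 = 3810 N.

T_min ≈ 3810 N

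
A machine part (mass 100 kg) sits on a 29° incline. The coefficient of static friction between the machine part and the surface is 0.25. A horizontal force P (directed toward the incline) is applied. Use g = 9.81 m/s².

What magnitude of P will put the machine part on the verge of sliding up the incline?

P ≈ 916 N

At impending motion up the slope, friction acts down-slope at its limit: f = μ_s N.
Perpendicular to the incline: N = m g cos θ + P sin θ.
Along the incline: P cos θ = m g sin θ + μ_s N = m g sin θ + μ_s (m g cos θ + P sin θ).
Solving, P (cos θ − μ_s sin θ) = m g (sin θ + μ_s cos θ), so P = 100×9.81×(sin 29° + 0.25 cos 29°)/(cos 29° − 0.25 sin 29°) = 981×0.7035/0.7534 = 916 N.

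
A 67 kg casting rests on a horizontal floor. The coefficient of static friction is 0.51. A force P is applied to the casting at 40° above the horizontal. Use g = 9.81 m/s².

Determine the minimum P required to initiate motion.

N = m g − P sin α (the pull lifts the casting).
At impending slip, P cos α = μ_s N = μ_s (m g − P sin α).
Solving: P (cos α + μ_s sin α) = μ_s m g → P = 0.51×657/(cos 40° + 0.51 sin 40°) = 335/1.094 = 306 N.

P ≈ 306 N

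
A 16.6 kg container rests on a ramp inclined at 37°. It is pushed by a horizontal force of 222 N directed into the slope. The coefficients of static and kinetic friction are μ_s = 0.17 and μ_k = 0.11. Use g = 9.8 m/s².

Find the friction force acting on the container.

Normal direction: N = m g cos θ + P sin θ = 263.5 N.
Parallel to the incline: P cos θ − m g sin θ = 177.3 − 97.9 = 79.39 N; the friction needed to balance this is 79.39 N acting down the slope.
The limit of static friction is μ_s N = 44.8 N.
|f_req| = 79.39 > 44.8 N → the container slides up the incline; f = μ_k N = 0.11 × 263.5 = 29 N.

f ≈ 29 N (down the incline)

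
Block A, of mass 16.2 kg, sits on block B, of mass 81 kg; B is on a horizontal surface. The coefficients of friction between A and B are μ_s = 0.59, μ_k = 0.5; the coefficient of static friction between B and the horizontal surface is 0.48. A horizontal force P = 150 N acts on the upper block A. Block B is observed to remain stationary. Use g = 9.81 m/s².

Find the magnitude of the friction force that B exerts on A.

f ≈ 79.5 N

Normal force at the A–B interface: N₁ = m_A g = 158.9 N.
Maximum static friction on A from B: μ_s N₁ = 0.59×158.9 = 93.76 N.
P = 150 N exceeds that limit, so A slips over B and the interface friction becomes kinetic: f₁ = μ_k N₁ = 0.5×158.9 = 79.5 N.
B experiences an equal 79.5 N forward from A (third law). B is in equilibrium, so the floor supplies f₂ = 79.5 N of static friction (limit μ_s(m_A+m_B)g = 457.7 N, not exceeded).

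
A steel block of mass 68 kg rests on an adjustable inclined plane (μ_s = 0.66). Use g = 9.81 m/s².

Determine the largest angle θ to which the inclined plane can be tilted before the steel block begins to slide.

θ_max ≈ 33.4°

At the slip threshold, m g sin θ = μ_s · m g cos θ, so tan θ = μ_s.
θ_max = arctan(0.66) = 33.4°.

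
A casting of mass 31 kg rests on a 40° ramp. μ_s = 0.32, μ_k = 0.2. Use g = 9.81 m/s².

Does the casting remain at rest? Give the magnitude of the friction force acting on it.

f ≈ 46.6 N

N = m g cos θ = 233 N.
Down-slope weight component: m g sin θ = 195 N.
μ_s N = 74.5 N.
195 > 74.5 N, so it slides; kinetic friction f = μ_k N = 0.2×233 = 46.6 N.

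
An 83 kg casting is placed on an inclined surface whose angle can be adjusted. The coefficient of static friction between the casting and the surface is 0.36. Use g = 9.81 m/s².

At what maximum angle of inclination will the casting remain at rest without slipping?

θ_max ≈ 19.8°

At the slip threshold, m g sin θ = μ_s · m g cos θ, so tan θ = μ_s.
θ_max = arctan(0.36) = 19.8°.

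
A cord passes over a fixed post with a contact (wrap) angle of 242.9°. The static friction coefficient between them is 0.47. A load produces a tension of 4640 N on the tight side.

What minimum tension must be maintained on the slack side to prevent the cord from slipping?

T_min ≈ 633 N

Capstan equation at impending slip: T_tight/T_slack = e^{μβ}.
β = 242.9° = 4.239 rad; e^{μβ} = e^{0.47×4.239} = 7.334.
T_slack = T_tight / e^{μβ} = 4640 / 7.334 = 633 N.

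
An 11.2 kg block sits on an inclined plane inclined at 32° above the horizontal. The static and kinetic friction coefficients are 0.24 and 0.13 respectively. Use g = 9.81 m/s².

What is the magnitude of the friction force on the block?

Normal force: N = m g cos θ = 11.2 × 9.81 × cos 32° = 93.18 N.
Along the slope the weight component is m g sin θ = 58.22 N; friction must supply exactly this, acting up-slope.
Maximum static friction available: μ_s N = 0.24 × 93.18 = 22.36 N.
|58.22| exceeds 22.36 N, so the block slips down-slope; friction is kinetic, f = μ_k N = 0.13×93.18 = 12.1 N.

f ≈ 12.1 N (up the incline)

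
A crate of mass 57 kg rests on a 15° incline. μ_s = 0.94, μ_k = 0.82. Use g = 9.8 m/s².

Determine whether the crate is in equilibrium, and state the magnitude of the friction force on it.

f ≈ 145 N

N = m g cos θ = 540 N.
Down-slope weight component: m g sin θ = 145 N.
μ_s N = 507 N.
145 ≤ 507 N, so it stays put; friction = 145 N.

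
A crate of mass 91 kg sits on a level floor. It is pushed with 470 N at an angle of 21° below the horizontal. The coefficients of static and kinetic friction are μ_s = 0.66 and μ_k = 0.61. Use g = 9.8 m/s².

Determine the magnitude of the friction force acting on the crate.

The vertical component of P adds to the normal force: N = m g + P sin α = 891.8 + 168.4 = 1060 N.
Horizontally, friction must balance P cos α = 438.8 N.
μ_s N = 0.66 × 1060 = 699.8 N.
Since 438.8 N does not exceed the limit, the crate stays at rest and f = 439 N.

f ≈ 439 N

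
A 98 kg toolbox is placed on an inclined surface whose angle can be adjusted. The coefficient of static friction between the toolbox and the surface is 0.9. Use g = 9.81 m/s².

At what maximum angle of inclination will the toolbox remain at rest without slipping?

At the slip threshold, m g sin θ = μ_s · m g cos θ, so tan θ = μ_s.
θ_max = arctan(0.9) = 42°.

θ_max ≈ 42°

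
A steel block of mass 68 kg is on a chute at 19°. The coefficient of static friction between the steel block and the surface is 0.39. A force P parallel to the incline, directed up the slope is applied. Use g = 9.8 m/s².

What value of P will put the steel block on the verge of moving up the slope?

P ≈ 463 N

At impending motion up the slope, friction acts down-slope at its limit: f = μ_s N.
P is parallel to the surface, so N = m g cos θ = 630 N.
Along the incline: P = m g sin θ + μ_s N = 217 + 0.39×630 = 463 N.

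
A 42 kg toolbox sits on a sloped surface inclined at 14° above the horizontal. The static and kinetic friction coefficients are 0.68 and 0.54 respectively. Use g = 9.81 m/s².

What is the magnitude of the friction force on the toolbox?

f ≈ 99.7 N (up the incline)

Perpendicular to the surface, N = m g cos θ = 42·9.81·cos 14° = 399.8 N.
Along the slope the weight component is m g sin θ = 99.68 N; friction must supply exactly this, acting up-slope.
Static friction can supply at most μ_s N = 271.9 N.
Since |99.68| ≤ 271.9 N, the toolbox remains in static equilibrium and friction takes exactly the required value.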